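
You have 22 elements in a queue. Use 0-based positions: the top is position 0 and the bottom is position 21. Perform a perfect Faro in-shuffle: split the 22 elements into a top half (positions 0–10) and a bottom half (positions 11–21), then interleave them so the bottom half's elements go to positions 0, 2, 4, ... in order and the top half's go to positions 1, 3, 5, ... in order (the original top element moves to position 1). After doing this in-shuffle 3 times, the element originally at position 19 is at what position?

21

Track the element's position through each in-shuffle:
19 → 16 → 10 → 21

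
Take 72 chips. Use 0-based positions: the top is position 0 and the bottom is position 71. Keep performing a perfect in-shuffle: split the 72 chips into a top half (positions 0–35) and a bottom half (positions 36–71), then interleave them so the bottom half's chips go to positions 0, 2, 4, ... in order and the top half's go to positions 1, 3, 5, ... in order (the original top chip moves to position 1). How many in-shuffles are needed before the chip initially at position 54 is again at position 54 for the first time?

9

Follow position 54 under repeated in-shuffles:
54 → 36 → 0 → 1 → 3 → 7 → 15 → 31 → 63 → 54
It first returns after 9 in-shuffles.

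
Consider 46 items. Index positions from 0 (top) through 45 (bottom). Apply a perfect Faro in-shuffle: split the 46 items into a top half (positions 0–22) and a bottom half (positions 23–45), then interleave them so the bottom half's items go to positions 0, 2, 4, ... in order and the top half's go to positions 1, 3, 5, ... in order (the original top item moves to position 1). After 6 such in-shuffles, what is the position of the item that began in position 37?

Track the item's position through each in-shuffle:
37 → 28 → 10 → 21 → 43 → 40 → 34

34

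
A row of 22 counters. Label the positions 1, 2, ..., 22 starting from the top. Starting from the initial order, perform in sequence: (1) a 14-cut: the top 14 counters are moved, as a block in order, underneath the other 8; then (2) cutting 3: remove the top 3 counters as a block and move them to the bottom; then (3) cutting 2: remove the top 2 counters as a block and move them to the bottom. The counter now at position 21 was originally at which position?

18

Undo the operations in reverse order, starting from position 21:
  undo op 3 (cut 2): 21 ← 1
  undo op 2 (cut 3): 1 ← 4
  undo op 1 (cut 14): 4 ← 18
So the counter at position 21 came from original position 18.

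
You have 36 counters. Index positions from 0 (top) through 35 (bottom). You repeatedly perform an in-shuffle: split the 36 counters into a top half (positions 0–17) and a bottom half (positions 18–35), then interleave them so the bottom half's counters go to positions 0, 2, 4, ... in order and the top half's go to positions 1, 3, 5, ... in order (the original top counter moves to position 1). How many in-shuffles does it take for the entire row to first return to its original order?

36

The in-shuffle permutes the 36 positions with cycle lengths [36].
Every counter is home exactly when every cycle has completed a whole number of laps, i.e. after lcm(36) = 36 in-shuffles.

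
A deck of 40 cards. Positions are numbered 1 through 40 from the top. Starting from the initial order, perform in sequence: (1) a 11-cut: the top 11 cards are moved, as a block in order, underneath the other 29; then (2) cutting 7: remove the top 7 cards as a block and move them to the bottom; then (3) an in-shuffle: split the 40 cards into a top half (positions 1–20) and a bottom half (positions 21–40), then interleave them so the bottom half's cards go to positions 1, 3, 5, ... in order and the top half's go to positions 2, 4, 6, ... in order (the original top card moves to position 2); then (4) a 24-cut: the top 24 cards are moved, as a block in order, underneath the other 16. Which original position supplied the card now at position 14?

37

Undo the operations in reverse order, starting from position 14:
  undo op 4 (cut 24): 14 ← 38
  undo op 3 (in-shuffle, from top half): 38 ← 19
  undo op 2 (cut 7): 19 ← 26
  undo op 1 (cut 11): 26 ← 37
So the card at position 14 came from original position 37.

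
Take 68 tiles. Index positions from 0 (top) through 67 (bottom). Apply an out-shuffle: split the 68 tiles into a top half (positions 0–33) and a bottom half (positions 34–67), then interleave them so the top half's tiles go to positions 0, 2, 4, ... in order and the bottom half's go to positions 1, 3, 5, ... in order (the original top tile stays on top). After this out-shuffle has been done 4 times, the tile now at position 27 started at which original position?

31

Work backwards from position 27, undoing one out-shuffle at a time:
27 ← 47 ← 57 ← 62 ← 31
So the tile now at position 27 started at position 31.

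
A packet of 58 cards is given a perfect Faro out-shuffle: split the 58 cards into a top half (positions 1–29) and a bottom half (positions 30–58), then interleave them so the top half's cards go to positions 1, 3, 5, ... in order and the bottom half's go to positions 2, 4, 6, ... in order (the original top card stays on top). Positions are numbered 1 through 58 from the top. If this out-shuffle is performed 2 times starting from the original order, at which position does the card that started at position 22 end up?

28

Track the card's position through each out-shuffle:
22 → 43 → 28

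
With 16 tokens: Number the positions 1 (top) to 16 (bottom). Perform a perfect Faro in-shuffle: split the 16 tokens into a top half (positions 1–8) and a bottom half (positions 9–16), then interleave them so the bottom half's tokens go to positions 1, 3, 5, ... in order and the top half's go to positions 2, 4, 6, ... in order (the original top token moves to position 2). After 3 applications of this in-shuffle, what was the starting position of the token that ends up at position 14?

Work backwards from position 14, undoing one in-shuffle at a time:
14 ← 7 ← 12 ← 6
So the token now at position 14 started at position 6.

6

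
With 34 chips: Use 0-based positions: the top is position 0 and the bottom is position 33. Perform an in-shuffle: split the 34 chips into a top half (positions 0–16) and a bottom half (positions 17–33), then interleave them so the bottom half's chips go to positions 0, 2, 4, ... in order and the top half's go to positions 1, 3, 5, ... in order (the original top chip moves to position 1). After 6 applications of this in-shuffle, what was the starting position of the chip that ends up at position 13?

Work backwards from position 13, undoing one in-shuffle at a time:
13 ← 6 ← 20 ← 27 ← 13 ← 6 ← 20
So the chip now at position 13 started at position 20.

20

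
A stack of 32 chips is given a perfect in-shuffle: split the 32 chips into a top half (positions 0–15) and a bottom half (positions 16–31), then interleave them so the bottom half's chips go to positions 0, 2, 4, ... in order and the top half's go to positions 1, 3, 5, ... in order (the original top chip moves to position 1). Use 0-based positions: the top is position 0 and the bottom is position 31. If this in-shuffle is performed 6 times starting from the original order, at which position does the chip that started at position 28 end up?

Track the chip's position through each in-shuffle:
28 → 24 → 16 → 0 → 1 → 3 → 7

7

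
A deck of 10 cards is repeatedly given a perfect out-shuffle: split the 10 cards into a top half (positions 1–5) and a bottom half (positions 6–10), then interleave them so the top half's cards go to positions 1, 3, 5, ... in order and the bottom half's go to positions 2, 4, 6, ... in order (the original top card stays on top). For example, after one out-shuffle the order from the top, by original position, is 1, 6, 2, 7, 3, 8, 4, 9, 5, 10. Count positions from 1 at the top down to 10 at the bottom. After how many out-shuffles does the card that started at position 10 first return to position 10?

1

Position 10 is fixed by the out-shuffle; it is already back after 1 application.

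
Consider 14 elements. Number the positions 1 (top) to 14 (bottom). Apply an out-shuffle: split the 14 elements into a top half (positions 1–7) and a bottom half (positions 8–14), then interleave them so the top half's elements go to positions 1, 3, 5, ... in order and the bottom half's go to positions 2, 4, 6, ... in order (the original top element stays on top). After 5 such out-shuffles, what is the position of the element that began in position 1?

Position 1 is a fixed point of every out-shuffle, so the element never moves.

1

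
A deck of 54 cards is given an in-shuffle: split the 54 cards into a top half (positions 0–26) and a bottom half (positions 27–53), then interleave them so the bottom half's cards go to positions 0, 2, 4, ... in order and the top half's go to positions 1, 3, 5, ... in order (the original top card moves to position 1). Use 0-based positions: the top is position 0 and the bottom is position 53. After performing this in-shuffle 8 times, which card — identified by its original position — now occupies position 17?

27

Work backwards from position 17, undoing one in-shuffle at a time:
17 ← 8 ← 31 ← 15 ← 7 ← 3 ← 1 ← 0 ← 27
So the card now at position 17 started at position 27.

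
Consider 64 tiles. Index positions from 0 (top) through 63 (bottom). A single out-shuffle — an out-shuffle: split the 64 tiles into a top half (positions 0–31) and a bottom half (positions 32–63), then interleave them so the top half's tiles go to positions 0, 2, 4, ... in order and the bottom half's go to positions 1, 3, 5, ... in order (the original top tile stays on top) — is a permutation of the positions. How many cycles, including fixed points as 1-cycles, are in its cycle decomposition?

14

Trace each unvisited position around until it returns:
(0) (1 2 4 8 16 32) (3 6 12 24 48 33) (5 10 20 40 17 34) (7 14 28 56 49 35) (9 18 36) (11 22 44 25 50 37) (13 26 52 41 19 38) ... plus 6 more
14 cycles in total.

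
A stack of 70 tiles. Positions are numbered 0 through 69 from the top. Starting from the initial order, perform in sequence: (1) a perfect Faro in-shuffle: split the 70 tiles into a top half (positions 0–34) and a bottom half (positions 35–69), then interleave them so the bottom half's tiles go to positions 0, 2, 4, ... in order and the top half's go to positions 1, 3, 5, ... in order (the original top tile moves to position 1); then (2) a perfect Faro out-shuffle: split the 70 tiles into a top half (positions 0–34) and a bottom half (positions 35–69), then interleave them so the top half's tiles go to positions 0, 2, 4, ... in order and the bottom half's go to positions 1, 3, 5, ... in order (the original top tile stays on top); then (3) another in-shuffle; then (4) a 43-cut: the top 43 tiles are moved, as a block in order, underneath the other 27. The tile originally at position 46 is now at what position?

45

Track the tile from position 46 forward through each operation:
  after op 1 (in-shuffle): 46 → 22
  after op 2 (out-shuffle): 22 → 44
  after op 3 (in-shuffle): 44 → 18
  after op 4 (cut 43): 18 → 45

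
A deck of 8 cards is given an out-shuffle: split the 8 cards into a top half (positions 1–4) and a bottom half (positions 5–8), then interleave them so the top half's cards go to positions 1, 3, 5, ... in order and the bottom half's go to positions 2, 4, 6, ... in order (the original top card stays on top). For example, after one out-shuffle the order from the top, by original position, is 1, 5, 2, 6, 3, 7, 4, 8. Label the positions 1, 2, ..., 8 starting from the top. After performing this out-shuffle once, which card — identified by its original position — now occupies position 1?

1

Work backwards from position 1, undoing one out-shuffle at a time:
1 ← 1
So the card now at position 1 started at position 1.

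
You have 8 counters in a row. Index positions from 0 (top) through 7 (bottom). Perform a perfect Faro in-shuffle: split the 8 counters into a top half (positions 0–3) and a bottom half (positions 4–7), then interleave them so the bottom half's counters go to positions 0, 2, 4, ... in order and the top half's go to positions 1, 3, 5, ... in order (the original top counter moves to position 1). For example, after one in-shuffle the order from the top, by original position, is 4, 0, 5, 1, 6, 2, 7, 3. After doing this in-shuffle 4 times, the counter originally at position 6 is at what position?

Track the counter's position through each in-shuffle:
6 → 4 → 0 → 1 → 3

3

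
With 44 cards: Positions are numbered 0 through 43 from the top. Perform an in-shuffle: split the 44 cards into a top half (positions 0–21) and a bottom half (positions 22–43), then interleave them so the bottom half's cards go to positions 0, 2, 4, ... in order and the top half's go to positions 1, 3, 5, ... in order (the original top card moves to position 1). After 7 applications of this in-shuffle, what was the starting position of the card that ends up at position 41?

38

Work backwards from position 41, undoing one in-shuffle at a time:
41 ← 20 ← 32 ← 38 ← 41 ← 20 ← 32 ← 38
So the card now at position 41 started at position 38.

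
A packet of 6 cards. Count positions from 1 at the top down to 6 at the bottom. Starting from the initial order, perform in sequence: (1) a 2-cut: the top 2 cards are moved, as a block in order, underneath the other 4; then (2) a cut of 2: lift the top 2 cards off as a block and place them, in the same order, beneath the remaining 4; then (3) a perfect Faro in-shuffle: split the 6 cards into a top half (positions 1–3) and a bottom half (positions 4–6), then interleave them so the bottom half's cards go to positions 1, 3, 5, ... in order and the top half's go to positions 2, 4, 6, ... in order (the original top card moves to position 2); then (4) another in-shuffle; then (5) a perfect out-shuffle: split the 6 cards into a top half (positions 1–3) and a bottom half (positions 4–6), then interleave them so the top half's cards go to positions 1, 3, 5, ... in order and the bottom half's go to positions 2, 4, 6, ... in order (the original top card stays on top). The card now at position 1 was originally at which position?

6

Undo the operations in reverse order, starting from position 1:
  undo op 5 (out-shuffle, from top half): 1 ← 1
  undo op 4 (in-shuffle, from bottom half): 1 ← 4
  undo op 3 (in-shuffle, from top half): 4 ← 2
  undo op 2 (cut 2): 2 ← 4
  undo op 1 (cut 2): 4 ← 6
So the card at position 1 came from original position 6.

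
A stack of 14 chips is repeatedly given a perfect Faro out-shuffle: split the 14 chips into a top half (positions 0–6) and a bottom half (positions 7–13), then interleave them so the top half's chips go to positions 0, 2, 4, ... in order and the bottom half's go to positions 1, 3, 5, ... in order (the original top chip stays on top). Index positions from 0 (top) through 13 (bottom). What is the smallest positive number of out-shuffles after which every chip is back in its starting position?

12

The out-shuffle permutes the 14 positions with cycle lengths [1, 1, 12].
Every chip is home exactly when every cycle has completed a whole number of laps, i.e. after lcm(1, 12) = 12 out-shuffles.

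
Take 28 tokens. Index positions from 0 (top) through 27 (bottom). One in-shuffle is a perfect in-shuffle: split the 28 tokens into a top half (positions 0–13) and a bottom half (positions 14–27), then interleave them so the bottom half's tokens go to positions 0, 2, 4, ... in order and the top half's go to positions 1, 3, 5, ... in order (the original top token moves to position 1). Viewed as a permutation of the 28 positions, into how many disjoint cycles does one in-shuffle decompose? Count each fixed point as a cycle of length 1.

1

Trace each unvisited position around until it returns:
(0 1 3 7 15 2 ... len 28)
1 cycle in total.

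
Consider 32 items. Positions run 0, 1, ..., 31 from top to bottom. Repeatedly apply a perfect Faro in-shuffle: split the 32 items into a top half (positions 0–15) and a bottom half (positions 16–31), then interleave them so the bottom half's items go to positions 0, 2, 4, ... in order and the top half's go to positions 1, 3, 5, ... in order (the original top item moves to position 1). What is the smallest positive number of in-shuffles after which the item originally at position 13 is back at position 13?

10

Follow position 13 under repeated in-shuffles:
13 → 27 → 22 → 12 → 25 → 18 → 4 → 9 → 19 → 6 → 13
It first returns after 10 in-shuffles.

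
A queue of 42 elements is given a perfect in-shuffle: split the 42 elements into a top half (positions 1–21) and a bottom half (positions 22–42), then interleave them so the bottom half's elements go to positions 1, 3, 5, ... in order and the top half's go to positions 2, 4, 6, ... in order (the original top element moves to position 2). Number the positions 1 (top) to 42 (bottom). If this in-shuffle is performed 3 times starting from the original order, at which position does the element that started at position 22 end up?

Track the element's position through each in-shuffle:
22 → 1 → 2 → 4

4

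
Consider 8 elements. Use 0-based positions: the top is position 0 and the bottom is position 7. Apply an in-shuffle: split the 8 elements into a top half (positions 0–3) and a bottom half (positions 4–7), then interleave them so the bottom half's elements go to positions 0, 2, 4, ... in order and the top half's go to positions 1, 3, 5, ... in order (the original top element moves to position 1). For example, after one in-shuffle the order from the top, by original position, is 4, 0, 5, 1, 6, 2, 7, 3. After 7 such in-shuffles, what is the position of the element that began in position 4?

Track the element's position through each in-shuffle:
4 → 0 → 1 → 3 → 7 → 6 → 4 → 0

0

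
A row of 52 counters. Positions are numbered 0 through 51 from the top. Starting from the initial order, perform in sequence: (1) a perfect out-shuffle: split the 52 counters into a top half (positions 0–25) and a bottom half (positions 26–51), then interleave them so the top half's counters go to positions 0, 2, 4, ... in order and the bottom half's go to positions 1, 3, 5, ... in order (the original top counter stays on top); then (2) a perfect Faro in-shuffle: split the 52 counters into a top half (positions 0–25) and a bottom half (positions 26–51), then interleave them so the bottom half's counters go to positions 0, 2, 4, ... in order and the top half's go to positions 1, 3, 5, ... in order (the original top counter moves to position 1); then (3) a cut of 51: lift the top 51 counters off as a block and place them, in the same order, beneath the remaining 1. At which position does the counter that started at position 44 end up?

Track the counter from position 44 forward through each operation:
  after op 1 (out-shuffle): 44 → 37
  after op 2 (in-shuffle): 37 → 22
  after op 3 (cut 51): 22 → 23

23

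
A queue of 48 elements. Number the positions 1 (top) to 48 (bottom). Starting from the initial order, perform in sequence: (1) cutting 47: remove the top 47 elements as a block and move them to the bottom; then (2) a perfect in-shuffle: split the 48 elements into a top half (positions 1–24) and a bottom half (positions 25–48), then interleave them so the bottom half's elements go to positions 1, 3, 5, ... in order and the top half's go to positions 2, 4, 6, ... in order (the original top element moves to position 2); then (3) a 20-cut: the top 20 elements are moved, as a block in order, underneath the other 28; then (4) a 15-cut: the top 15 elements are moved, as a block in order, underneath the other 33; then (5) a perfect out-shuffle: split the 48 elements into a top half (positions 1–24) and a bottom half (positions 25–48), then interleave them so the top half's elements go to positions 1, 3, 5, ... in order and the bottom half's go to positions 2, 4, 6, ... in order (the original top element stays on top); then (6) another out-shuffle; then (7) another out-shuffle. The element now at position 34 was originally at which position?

22

Undo the operations in reverse order, starting from position 34:
  undo op 7 (out-shuffle, from bottom half): 34 ← 41
  undo op 6 (out-shuffle, from top half): 41 ← 21
  undo op 5 (out-shuffle, from top half): 21 ← 11
  undo op 4 (cut 15): 11 ← 26
  undo op 3 (cut 20): 26 ← 46
  undo op 2 (in-shuffle, from top half): 46 ← 23
  undo op 1 (cut 47): 23 ← 22
So the element at position 34 came from original position 22.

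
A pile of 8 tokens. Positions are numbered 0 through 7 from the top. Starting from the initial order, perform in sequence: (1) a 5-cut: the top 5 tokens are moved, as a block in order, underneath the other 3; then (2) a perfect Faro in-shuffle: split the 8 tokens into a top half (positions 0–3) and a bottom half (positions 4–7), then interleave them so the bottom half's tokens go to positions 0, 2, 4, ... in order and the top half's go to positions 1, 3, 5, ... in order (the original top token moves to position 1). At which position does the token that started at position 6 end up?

Track the token from position 6 forward through each operation:
  after op 1 (cut 5): 6 → 1
  after op 2 (in-shuffle): 1 → 3

3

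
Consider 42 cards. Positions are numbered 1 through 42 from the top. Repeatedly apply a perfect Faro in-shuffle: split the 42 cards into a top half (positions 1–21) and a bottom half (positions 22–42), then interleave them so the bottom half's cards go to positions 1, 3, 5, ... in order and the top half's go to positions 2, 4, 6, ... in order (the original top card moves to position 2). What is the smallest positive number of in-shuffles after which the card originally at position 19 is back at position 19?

Follow position 19 under repeated in-shuffles:
19 → 38 → 33 → 23 → 3 → 6 → 12 → 24 → 5 → 10 → 20 → 40 → 37 → 31 → 19
It first returns after 14 in-shuffles.

14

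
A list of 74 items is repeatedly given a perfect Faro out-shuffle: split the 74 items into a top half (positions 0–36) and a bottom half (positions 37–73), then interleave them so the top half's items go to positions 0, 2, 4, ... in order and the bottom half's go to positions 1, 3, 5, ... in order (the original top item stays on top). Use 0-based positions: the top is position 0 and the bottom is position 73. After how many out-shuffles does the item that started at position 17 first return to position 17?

Follow position 17 under repeated out-shuffles:
17 → 34 → 68 → 63 → 53 → 33 → 66 → 59 → 45 → 17
It first returns after 9 out-shuffles.

9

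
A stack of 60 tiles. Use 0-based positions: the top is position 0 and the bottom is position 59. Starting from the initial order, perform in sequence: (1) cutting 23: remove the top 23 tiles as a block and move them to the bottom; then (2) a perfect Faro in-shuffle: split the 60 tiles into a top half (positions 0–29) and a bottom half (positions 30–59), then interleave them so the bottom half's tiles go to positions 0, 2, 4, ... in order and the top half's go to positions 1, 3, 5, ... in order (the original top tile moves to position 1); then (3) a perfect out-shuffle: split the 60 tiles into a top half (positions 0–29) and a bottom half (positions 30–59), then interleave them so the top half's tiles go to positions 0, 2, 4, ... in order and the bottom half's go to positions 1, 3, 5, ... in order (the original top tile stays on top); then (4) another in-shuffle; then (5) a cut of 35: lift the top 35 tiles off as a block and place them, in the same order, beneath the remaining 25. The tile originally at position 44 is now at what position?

20

Track the tile from position 44 forward through each operation:
  after op 1 (cut 23): 44 → 21
  after op 2 (in-shuffle): 21 → 43
  after op 3 (out-shuffle): 43 → 27
  after op 4 (in-shuffle): 27 → 55
  after op 5 (cut 35): 55 → 20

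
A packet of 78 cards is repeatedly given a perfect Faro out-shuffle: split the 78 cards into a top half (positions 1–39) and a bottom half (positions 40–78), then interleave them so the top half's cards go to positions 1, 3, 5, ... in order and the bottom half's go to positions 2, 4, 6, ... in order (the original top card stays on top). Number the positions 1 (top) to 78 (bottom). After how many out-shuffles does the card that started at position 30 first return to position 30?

Follow position 30 under repeated out-shuffles:
30 → 59 → 40 → 2 → 3 → 5 → 9 → 17 → ... → 30 (length 30)
It first returns after 30 out-shuffles.

30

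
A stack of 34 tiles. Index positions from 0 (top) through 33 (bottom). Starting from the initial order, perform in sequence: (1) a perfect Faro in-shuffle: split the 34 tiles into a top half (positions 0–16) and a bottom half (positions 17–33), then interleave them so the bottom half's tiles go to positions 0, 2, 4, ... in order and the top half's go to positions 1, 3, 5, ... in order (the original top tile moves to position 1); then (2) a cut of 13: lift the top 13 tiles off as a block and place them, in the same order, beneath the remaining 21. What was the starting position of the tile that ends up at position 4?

8

Undo the operations in reverse order, starting from position 4:
  undo op 2 (cut 13): 4 ← 17
  undo op 1 (in-shuffle, from top half): 17 ← 8
So the tile at position 4 came from original position 8.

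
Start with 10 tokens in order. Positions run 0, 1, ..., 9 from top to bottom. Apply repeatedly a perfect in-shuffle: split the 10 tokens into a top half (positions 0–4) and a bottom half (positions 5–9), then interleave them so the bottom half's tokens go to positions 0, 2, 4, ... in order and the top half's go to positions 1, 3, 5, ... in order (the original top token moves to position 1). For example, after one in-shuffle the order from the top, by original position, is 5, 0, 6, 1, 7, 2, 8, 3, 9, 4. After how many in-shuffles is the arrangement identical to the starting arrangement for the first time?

10

The in-shuffle permutes the 10 positions with cycle lengths [10].
Every token is home exactly when every cycle has completed a whole number of laps, i.e. after lcm(10) = 10 in-shuffles.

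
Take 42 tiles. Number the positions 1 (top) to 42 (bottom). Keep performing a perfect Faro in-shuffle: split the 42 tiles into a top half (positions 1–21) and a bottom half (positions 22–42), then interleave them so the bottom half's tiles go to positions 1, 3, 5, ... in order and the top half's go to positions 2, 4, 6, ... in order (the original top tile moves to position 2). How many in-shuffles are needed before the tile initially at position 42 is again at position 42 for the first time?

Follow position 42 under repeated in-shuffles:
42 → 41 → 39 → 35 → 27 → 11 → 22 → 1 → 2 → 4 → 8 → 16 → 32 → 21 → 42
It first returns after 14 in-shuffles.

14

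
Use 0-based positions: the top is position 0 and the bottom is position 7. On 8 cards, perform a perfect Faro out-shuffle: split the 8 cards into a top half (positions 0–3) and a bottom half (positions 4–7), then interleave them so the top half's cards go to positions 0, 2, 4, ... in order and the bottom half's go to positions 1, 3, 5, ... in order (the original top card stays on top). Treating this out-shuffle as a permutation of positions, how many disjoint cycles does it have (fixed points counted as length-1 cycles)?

4

Trace each unvisited position around until it returns:
(0) (1 2 4) (3 6 5) (7)
4 cycles in total.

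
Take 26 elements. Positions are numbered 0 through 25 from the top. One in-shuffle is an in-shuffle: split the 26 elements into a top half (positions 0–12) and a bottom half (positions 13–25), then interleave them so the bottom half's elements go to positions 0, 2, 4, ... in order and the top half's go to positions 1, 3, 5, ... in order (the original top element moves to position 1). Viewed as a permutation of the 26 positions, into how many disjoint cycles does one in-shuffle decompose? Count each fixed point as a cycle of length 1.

Trace each unvisited position around until it returns:
(0 1 3 7 15 4 ... len 18) (2 5 11 23 20 14) (8 17)
3 cycles in total.

3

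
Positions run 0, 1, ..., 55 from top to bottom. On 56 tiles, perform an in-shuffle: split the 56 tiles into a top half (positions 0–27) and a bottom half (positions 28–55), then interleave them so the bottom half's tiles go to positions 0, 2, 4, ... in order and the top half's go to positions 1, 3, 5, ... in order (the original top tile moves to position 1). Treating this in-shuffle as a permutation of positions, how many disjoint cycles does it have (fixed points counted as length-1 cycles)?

4

Trace each unvisited position around until it returns:
(0 1 3 7 15 31 ... len 18) (2 5 11 23 47 38 ... len 18) (4 9 19 39 22 45 ... len 18) (18 37)
4 cycles in total.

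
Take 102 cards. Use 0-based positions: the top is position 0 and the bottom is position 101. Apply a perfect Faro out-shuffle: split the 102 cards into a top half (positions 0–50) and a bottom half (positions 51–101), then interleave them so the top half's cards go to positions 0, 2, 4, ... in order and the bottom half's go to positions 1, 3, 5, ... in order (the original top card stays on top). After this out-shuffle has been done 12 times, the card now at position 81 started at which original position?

Work backwards from position 81, undoing one out-shuffle at a time:
81 ← 91 ← 96 ← 48 ← 24 ← 12 ← 6 ← 3 ← 52 ← 26 ← 13 ← 57 ← 79
So the card now at position 81 started at position 79.

79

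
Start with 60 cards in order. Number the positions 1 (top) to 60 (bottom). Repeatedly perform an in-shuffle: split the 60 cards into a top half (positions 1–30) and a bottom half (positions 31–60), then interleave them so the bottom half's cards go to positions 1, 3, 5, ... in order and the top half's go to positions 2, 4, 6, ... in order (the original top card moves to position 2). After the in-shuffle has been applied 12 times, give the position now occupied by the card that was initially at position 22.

15

Track the card's position through each in-shuffle:
22 → 44 → 27 → 54 → 47 → 33 → 5 → 10 → 20 → 40 → 19 → 38 → 15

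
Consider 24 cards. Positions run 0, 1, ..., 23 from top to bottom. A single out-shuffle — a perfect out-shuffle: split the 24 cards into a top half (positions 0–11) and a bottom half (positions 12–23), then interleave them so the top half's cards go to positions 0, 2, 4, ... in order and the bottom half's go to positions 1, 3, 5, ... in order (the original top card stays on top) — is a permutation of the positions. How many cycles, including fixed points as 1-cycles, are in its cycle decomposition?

Trace each unvisited position around until it returns:
(0) (1 2 4 8 16 9 ... len 11) (5 10 20 17 11 22 ... len 11) (23)
4 cycles in total.

4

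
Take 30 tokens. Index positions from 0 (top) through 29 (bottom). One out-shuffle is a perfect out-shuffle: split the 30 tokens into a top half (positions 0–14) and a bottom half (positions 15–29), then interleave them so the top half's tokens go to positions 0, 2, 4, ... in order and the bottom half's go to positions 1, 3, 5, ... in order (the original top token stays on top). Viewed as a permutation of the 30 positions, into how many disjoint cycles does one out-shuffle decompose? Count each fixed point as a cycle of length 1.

3

Trace each unvisited position around until it returns:
(0) (1 2 4 8 16 3 ... len 28) (29)
3 cycles in total.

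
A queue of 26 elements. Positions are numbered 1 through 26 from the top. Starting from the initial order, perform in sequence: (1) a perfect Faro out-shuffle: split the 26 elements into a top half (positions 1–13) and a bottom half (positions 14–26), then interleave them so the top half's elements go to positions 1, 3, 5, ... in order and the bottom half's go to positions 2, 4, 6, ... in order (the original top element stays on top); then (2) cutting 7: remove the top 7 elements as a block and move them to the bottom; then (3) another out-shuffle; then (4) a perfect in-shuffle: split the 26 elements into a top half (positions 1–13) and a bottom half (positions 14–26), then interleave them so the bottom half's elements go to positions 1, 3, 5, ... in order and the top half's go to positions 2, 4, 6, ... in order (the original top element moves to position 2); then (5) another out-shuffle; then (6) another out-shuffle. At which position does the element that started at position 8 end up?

Track the element from position 8 forward through each operation:
  after op 1 (out-shuffle): 8 → 15
  after op 2 (cut 7): 15 → 8
  after op 3 (out-shuffle): 8 → 15
  after op 4 (in-shuffle): 15 → 3
  after op 5 (out-shuffle): 3 → 5
  after op 6 (out-shuffle): 5 → 9

9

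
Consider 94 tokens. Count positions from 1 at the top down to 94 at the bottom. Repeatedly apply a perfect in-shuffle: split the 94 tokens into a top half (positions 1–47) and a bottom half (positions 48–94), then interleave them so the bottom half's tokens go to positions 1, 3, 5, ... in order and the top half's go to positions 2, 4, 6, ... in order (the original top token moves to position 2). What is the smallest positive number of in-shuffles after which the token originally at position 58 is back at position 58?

Follow position 58 under repeated in-shuffles:
58 → 21 → 42 → 84 → 73 → 51 → 7 → 14 → ... → 58 (length 36)
It first returns after 36 in-shuffles.

36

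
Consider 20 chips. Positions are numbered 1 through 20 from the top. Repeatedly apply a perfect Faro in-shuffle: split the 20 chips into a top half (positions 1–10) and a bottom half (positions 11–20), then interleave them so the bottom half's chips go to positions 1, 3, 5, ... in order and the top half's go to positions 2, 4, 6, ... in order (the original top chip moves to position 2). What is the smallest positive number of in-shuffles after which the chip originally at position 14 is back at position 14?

2

Follow position 14 under repeated in-shuffles:
14 → 7 → 14
It first returns after 2 in-shuffles.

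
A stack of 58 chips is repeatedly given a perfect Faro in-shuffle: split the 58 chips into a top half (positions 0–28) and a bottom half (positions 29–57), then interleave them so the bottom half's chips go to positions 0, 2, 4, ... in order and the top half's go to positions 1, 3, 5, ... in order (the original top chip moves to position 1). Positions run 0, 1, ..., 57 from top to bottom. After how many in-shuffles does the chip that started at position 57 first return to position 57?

58

Follow position 57 under repeated in-shuffles:
57 → 56 → 54 → 50 → 42 → 26 → 53 → 48 → ... → 57 (length 58)
It first returns after 58 in-shuffles.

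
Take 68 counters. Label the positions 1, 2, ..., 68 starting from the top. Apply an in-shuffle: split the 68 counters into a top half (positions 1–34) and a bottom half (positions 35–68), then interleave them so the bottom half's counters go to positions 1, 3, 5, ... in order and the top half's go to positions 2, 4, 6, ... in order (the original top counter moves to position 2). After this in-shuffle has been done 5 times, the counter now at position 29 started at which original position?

16

Work backwards from position 29, undoing one in-shuffle at a time:
29 ← 49 ← 59 ← 64 ← 32 ← 16
So the counter now at position 29 started at position 16.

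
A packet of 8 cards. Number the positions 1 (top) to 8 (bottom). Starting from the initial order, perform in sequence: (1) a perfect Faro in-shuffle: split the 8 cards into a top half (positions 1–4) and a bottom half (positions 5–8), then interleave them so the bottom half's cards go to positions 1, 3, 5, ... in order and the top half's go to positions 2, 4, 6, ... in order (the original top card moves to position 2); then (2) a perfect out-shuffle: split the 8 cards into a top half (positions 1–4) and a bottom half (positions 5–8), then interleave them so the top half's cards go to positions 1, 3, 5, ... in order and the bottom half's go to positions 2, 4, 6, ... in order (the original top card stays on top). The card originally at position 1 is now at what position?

Track the card from position 1 forward through each operation:
  after op 1 (in-shuffle): 1 → 2
  after op 2 (out-shuffle): 2 → 3

3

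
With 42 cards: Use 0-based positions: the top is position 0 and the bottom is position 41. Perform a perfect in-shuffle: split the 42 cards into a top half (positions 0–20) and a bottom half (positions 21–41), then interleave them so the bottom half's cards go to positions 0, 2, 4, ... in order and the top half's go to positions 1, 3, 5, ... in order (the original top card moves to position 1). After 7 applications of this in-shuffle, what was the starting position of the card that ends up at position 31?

10

Work backwards from position 31, undoing one in-shuffle at a time:
31 ← 15 ← 7 ← 3 ← 1 ← 0 ← 21 ← 10
So the card now at position 31 started at position 10.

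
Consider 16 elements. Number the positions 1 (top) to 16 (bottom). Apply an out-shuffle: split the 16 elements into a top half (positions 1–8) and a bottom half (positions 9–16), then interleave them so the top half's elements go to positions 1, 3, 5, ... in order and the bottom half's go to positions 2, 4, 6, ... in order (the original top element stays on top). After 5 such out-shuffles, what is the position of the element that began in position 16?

16

Position 16 is a fixed point of every out-shuffle, so the element never moves.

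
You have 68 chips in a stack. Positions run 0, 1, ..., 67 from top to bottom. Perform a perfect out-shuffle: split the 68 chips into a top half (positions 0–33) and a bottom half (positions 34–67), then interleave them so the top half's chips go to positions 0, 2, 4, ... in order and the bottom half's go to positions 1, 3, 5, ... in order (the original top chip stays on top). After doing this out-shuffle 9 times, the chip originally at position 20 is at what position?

56

Track the chip's position through each out-shuffle:
20 → 40 → 13 → 26 → 52 → 37 → 7 → 14 → 28 → 56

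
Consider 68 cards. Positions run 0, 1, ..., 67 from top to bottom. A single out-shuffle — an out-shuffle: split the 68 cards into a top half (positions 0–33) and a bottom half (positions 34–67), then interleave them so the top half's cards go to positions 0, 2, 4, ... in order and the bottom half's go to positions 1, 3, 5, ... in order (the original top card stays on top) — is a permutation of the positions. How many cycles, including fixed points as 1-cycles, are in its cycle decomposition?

3

Trace each unvisited position around until it returns:
(0) (1 2 4 8 16 32 ... len 66) (67)
3 cycles in total.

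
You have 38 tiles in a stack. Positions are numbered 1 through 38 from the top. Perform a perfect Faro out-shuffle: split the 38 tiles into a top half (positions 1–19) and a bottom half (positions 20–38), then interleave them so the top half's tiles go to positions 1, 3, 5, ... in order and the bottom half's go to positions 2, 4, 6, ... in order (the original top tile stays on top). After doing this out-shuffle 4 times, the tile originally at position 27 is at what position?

10

Track the tile's position through each out-shuffle:
27 → 16 → 31 → 24 → 10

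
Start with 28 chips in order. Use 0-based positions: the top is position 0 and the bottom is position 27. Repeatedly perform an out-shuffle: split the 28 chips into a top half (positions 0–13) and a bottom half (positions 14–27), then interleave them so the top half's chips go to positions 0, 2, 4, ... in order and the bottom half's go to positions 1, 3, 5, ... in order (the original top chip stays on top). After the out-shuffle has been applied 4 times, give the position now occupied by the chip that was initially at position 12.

3

Track the chip's position through each out-shuffle:
12 → 24 → 21 → 15 → 3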